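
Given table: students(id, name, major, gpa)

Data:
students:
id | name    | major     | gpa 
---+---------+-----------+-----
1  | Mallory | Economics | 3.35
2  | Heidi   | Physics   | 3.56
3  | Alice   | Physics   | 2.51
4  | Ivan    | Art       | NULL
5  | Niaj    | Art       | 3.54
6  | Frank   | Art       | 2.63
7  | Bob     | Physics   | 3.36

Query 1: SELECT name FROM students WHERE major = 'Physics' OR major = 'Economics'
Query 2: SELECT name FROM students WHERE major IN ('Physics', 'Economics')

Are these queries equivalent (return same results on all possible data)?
Yes, equivalent

Both queries return: [('Alice',), ('Bob',), ('Heidi',), ('Mallory',)]

Reason: OR vs IN are equivalent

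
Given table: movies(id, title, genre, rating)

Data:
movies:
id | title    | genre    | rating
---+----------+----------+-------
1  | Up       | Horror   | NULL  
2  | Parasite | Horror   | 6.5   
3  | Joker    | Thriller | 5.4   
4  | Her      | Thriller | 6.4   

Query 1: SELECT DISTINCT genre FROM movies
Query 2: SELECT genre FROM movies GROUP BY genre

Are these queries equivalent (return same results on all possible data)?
Yes, equivalent

Both queries return: [('Horror',), ('Thriller',)]

Reason: Both get unique genres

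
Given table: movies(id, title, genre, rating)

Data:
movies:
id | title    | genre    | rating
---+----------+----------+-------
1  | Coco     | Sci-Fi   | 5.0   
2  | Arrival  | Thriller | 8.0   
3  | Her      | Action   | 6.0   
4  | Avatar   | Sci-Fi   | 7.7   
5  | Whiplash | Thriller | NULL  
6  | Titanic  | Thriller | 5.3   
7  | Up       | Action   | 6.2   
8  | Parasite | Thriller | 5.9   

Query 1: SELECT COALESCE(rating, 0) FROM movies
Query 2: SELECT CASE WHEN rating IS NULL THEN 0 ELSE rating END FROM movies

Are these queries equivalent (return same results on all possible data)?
Yes, equivalent

Both queries return: [(0,), (5.0,), (5.3,), (5.9,), (6.0,), (6.2,), (7.7,), (8.0,)]

Reason: COALESCE vs CASE for NULL handling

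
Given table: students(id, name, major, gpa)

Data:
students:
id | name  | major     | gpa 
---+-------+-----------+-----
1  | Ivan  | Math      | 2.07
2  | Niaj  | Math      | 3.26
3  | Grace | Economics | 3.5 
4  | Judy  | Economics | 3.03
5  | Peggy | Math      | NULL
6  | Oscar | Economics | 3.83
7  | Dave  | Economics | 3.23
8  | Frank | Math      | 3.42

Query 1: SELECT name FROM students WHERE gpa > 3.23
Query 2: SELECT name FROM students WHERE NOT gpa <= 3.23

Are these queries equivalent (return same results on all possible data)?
Yes, equivalent

Both queries return: [('Frank',), ('Grace',), ('Niaj',), ('Oscar',)]

Reason: Both filter gpa > 3.23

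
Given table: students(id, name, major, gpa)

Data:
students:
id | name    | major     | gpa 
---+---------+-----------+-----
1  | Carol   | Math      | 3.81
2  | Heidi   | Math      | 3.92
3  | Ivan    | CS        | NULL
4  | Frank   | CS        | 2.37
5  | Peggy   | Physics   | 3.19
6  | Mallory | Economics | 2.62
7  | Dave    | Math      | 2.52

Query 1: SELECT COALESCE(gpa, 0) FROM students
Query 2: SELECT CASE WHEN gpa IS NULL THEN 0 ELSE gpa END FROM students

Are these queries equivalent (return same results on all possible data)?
Yes, equivalent

Both queries return: [(0,), (2.37,), (2.52,), (2.62,), (3.19,), (3.81,), (3.92,)]

Reason: COALESCE vs CASE for NULL handling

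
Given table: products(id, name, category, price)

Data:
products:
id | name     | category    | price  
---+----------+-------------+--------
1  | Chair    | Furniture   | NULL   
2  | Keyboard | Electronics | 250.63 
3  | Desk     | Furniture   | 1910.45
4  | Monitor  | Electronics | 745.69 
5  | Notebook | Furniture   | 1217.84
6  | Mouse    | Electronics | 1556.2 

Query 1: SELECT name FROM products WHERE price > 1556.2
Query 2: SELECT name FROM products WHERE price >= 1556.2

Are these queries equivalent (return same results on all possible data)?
No, not equivalent

Query 1 returns: [('Desk',)]
Query 2 returns: [('Desk',), ('Mouse',)]

Reason: > vs >= gives different results when price = 1556.2 exists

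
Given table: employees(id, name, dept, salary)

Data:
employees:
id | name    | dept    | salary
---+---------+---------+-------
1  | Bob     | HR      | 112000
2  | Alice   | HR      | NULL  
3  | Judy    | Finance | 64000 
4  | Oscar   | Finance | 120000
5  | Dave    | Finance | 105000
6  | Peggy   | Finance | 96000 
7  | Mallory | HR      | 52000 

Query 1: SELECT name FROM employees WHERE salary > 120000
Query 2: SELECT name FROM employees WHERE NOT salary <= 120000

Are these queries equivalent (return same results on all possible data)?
Yes, equivalent

Both queries return: []

Reason: Both filter salary > 120000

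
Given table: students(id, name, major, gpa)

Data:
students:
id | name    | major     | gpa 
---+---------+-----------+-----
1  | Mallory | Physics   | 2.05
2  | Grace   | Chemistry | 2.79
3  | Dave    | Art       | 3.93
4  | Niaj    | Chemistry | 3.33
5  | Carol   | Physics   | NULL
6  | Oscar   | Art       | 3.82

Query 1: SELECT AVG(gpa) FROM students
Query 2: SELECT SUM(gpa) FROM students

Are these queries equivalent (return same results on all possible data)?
No, not equivalent

Query 1 returns: [(3.184,)]
Query 2 returns: [(15.92,)]

Reason: AVG vs SUM give different aggregate values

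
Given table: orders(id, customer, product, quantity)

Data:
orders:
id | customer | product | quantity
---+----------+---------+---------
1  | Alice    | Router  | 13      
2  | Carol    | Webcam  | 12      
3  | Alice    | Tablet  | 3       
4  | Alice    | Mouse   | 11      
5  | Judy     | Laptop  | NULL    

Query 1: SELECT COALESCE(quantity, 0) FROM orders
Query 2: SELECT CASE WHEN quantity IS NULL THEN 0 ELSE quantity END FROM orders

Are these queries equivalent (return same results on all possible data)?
Yes, equivalent

Both queries return: [(0,), (3,), (11,), (12,), (13,)]

Reason: COALESCE vs CASE for NULL handling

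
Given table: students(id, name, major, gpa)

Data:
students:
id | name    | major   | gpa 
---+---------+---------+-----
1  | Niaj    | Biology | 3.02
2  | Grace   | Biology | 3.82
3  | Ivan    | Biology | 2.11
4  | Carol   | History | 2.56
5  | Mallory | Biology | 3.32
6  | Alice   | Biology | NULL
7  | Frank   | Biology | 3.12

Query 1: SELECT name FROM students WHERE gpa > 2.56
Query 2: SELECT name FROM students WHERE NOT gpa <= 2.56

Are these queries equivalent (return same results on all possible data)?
Yes, equivalent

Both queries return: [('Frank',), ('Grace',), ('Mallory',), ('Niaj',)]

Reason: Both filter gpa > 2.56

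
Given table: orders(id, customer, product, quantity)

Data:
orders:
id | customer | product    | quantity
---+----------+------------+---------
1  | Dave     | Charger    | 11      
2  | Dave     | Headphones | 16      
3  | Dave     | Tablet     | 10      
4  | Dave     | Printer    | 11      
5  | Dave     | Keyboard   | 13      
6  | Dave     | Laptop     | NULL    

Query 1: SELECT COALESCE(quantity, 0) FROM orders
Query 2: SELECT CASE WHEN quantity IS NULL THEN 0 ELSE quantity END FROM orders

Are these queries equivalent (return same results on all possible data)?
Yes, equivalent

Both queries return: [(0,), (10,), (11,), (11,), (13,), (16,)]

Reason: COALESCE vs CASE for NULL handling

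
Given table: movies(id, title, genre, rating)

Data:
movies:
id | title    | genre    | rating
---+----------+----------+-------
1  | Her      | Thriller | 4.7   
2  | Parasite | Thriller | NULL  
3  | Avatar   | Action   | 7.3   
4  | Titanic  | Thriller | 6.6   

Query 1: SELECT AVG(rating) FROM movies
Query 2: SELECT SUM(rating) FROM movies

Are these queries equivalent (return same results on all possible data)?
No, not equivalent

Query 1 returns: [(6.2,)]
Query 2 returns: [(18.6,)]

Reason: AVG vs SUM give different aggregate values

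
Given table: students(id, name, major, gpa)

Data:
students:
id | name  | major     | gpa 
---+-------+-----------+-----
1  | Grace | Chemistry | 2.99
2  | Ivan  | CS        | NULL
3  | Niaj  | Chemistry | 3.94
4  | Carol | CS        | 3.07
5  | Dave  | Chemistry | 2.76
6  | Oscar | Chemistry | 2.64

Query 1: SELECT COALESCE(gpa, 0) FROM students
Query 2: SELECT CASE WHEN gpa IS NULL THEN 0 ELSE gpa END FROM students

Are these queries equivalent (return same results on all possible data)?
Yes, equivalent

Both queries return: [(0,), (2.64,), (2.76,), (2.99,), (3.07,), (3.94,)]

Reason: COALESCE vs CASE for NULL handling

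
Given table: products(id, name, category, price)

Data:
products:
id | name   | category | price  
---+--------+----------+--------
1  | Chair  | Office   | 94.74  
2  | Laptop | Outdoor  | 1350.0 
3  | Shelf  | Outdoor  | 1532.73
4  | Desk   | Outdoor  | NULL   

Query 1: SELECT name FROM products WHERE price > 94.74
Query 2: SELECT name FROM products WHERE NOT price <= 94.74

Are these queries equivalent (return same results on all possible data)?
Yes, equivalent

Both queries return: [('Laptop',), ('Shelf',)]

Reason: Both filter price > 94.74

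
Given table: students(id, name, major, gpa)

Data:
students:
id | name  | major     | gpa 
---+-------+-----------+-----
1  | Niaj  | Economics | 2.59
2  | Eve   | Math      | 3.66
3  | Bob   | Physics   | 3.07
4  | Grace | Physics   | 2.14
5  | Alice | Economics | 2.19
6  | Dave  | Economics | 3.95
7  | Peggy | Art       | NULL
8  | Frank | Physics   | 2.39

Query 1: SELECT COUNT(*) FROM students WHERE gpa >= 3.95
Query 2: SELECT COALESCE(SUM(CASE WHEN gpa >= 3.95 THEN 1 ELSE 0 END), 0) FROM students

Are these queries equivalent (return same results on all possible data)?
Yes, equivalent

Both queries return: [(1,)]

Reason: COUNT with WHERE vs conditional SUM (COALESCE handles empty-table NULL)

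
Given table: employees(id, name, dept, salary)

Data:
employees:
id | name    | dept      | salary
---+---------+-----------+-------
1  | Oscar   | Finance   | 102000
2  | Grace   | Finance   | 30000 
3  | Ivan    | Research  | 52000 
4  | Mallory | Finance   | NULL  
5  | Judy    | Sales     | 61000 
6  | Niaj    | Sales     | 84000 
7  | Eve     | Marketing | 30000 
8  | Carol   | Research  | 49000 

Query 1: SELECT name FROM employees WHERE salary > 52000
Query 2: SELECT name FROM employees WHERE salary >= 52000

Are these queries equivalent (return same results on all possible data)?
No, not equivalent

Query 1 returns: [('Oscar',), ('Judy',), ('Niaj',)]
Query 2 returns: [('Oscar',), ('Ivan',), ('Judy',), ('Niaj',)]

Reason: > vs >= gives different results when salary = 52000 exists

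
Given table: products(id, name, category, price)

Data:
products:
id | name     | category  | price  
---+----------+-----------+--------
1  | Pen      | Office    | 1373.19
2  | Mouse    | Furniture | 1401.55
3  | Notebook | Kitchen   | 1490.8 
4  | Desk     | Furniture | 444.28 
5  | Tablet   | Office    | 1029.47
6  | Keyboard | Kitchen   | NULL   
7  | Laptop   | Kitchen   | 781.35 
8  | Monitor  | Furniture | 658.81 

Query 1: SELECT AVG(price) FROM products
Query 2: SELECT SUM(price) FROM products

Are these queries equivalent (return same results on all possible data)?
No, not equivalent

Query 1 returns: [(1025.6357142857144,)]
Query 2 returns: [(7179.45,)]

Reason: AVG vs SUM give different aggregate values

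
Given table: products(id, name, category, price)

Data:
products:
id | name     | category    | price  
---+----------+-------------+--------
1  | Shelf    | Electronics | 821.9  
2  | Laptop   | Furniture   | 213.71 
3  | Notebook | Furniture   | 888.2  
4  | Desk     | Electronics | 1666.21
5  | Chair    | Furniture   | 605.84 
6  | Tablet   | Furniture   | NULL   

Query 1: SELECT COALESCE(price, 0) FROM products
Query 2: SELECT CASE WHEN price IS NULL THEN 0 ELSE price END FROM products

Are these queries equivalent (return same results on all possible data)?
Yes, equivalent

Both queries return: [(0,), (213.71,), (605.84,), (821.9,), (888.2,), (1666.21,)]

Reason: COALESCE vs CASE for NULL handling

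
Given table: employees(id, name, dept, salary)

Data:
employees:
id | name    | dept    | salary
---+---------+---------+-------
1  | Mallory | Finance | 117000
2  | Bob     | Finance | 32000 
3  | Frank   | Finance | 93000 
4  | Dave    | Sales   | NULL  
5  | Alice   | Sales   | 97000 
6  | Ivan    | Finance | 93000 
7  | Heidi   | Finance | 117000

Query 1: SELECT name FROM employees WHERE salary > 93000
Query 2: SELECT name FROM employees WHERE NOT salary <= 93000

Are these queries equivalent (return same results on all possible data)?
Yes, equivalent

Both queries return: [('Alice',), ('Heidi',), ('Mallory',)]

Reason: Both filter salary > 93000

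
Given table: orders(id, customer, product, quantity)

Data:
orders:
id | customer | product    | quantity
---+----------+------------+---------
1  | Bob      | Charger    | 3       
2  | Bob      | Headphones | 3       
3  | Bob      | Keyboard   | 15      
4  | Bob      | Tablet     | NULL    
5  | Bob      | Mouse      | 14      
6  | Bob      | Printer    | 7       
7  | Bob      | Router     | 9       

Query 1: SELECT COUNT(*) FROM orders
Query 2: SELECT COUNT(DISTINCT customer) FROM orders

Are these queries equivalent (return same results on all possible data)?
No, not equivalent

Query 1 returns: [(7,)]
Query 2 returns: [(1,)]

Reason: COUNT(*) counts rows, COUNT(DISTINCT customer) counts unique customers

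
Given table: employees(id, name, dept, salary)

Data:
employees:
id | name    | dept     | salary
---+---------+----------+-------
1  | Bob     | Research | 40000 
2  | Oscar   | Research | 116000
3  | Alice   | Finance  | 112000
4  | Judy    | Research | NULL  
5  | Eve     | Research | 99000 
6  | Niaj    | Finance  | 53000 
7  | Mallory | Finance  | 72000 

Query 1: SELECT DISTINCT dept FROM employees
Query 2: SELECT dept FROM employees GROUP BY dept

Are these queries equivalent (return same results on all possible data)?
Yes, equivalent

Both queries return: [('Finance',), ('Research',)]

Reason: Both get unique depts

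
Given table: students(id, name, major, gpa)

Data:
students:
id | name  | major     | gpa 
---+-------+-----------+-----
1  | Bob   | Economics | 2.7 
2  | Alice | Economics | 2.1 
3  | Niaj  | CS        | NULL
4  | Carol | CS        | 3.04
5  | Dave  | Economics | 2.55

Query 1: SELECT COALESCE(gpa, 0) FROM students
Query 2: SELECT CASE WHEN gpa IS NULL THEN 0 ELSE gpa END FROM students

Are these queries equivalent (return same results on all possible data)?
Yes, equivalent

Both queries return: [(0,), (2.1,), (2.55,), (2.7,), (3.04,)]

Reason: COALESCE vs CASE for NULL handling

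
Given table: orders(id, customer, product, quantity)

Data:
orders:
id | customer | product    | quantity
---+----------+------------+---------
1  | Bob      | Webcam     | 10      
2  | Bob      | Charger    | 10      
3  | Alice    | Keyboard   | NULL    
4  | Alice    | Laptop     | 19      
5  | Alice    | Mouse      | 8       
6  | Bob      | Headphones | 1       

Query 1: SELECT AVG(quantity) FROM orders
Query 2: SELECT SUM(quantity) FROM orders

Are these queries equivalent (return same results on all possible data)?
No, not equivalent

Query 1 returns: [(9.6,)]
Query 2 returns: [(48,)]

Reason: AVG vs SUM give different aggregate values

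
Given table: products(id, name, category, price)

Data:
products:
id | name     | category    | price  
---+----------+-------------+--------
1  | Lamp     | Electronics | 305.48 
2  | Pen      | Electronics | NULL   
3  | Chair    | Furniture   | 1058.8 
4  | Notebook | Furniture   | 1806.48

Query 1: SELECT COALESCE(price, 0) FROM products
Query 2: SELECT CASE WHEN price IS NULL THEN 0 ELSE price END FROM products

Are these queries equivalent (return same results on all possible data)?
Yes, equivalent

Both queries return: [(0,), (305.48,), (1058.8,), (1806.48,)]

Reason: COALESCE vs CASE for NULL handling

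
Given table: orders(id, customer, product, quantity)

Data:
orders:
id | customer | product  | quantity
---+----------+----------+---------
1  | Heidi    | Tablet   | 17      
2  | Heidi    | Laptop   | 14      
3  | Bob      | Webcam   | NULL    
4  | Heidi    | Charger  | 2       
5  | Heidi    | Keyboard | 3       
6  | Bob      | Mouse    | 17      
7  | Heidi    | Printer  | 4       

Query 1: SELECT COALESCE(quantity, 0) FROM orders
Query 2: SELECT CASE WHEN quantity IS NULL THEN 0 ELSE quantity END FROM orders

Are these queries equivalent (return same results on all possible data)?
Yes, equivalent

Both queries return: [(0,), (2,), (3,), (4,), (14,), (17,), (17,)]

Reason: COALESCE vs CASE for NULL handling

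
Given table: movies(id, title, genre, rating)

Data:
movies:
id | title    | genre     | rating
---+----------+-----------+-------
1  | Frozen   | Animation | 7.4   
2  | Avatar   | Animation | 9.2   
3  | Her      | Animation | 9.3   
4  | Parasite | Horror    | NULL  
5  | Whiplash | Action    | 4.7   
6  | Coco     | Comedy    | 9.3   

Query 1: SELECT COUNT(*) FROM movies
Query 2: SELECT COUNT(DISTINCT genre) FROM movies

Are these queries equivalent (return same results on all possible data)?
No, not equivalent

Query 1 returns: [(6,)]
Query 2 returns: [(4,)]

Reason: COUNT(*) counts rows, COUNT(DISTINCT genre) counts unique genres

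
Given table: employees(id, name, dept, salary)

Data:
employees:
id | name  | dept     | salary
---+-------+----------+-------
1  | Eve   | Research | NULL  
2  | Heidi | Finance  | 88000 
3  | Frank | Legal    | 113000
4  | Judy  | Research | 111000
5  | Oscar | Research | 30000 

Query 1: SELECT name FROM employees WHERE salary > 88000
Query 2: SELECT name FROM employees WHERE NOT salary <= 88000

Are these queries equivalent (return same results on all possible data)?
Yes, equivalent

Both queries return: [('Frank',), ('Judy',)]

Reason: Both filter salary > 88000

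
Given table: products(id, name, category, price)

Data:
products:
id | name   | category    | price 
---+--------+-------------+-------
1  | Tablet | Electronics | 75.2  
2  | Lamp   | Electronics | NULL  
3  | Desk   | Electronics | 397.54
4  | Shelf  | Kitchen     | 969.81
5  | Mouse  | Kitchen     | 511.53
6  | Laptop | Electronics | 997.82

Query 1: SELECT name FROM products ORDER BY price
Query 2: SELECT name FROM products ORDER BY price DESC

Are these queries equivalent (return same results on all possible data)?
No, not equivalent

Query 1 returns: [('Lamp',), ('Tablet',), ('Desk',), ('Mouse',), ('Shelf',), ('Laptop',)]
Query 2 returns: [('Laptop',), ('Shelf',), ('Mouse',), ('Desk',), ('Tablet',), ('Lamp',)]

Reason: ASC vs DESC gives opposite ordering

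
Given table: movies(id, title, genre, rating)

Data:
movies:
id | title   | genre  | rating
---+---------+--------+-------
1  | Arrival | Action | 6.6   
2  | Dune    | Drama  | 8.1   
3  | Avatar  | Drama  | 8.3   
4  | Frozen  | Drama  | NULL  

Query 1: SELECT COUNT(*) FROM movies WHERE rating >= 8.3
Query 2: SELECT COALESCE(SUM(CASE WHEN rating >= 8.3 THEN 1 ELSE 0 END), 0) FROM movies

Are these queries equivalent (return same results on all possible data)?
Yes, equivalent

Both queries return: [(1,)]

Reason: COUNT with WHERE vs conditional SUM (COALESCE handles empty-table NULL)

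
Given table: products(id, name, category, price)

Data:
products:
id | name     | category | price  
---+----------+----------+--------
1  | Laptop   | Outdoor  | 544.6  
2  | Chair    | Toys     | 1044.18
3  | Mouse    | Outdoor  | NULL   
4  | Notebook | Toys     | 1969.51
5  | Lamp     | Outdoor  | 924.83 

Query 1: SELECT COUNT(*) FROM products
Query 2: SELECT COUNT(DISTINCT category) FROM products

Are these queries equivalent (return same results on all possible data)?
No, not equivalent

Query 1 returns: [(5,)]
Query 2 returns: [(2,)]

Reason: COUNT(*) counts rows, COUNT(DISTINCT category) counts unique categorys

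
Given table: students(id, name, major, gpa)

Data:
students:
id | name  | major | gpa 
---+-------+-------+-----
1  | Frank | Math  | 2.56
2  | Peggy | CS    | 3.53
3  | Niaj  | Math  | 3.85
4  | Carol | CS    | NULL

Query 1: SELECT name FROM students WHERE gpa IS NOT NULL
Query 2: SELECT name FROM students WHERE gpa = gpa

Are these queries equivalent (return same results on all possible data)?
Yes, equivalent

Both queries return: [('Frank',), ('Niaj',), ('Peggy',)]

Reason: IS NOT NULL vs self-equality (both exclude NULLs)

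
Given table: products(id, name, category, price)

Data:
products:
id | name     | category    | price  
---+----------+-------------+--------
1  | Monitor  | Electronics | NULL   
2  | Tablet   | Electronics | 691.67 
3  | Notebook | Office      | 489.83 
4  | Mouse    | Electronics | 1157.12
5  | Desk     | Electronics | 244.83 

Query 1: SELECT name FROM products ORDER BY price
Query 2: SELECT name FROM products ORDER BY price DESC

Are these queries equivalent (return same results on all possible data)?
No, not equivalent

Query 1 returns: [('Monitor',), ('Desk',), ('Notebook',), ('Tablet',), ('Mouse',)]
Query 2 returns: [('Mouse',), ('Tablet',), ('Notebook',), ('Desk',), ('Monitor',)]

Reason: ASC vs DESC gives opposite ordering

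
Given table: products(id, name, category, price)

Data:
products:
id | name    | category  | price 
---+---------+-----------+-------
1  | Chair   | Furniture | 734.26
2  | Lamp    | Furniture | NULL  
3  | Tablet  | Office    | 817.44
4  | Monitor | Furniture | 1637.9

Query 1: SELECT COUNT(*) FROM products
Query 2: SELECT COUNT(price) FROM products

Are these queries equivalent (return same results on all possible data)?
No, not equivalent

Query 1 returns: [(4,)]
Query 2 returns: [(3,)]

Reason: COUNT(*) includes NULLs, COUNT(column) excludes them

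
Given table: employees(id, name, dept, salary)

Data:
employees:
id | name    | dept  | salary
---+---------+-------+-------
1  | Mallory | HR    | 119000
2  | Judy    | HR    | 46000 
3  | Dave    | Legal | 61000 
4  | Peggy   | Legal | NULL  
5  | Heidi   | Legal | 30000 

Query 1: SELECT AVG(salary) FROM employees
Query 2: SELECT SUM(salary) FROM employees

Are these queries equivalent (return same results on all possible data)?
No, not equivalent

Query 1 returns: [(64000.0,)]
Query 2 returns: [(256000,)]

Reason: AVG vs SUM give different aggregate values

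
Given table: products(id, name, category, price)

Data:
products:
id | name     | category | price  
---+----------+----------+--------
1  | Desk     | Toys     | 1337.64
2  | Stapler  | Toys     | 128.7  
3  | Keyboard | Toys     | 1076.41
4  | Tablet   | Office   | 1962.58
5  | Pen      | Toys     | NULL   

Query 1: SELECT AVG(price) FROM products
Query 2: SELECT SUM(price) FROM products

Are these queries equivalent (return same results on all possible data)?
No, not equivalent

Query 1 returns: [(1126.3325,)]
Query 2 returns: [(4505.33,)]

Reason: AVG vs SUM give different aggregate values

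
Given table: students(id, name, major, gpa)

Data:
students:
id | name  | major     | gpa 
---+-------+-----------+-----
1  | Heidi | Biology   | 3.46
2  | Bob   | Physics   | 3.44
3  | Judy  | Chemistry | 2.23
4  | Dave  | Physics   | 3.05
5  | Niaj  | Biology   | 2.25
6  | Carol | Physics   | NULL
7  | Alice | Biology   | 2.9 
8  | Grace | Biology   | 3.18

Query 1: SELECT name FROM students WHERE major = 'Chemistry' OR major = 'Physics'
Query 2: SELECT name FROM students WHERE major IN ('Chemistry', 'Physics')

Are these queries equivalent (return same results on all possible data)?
Yes, equivalent

Both queries return: [('Bob',), ('Carol',), ('Dave',), ('Judy',)]

Reason: OR vs IN are equivalent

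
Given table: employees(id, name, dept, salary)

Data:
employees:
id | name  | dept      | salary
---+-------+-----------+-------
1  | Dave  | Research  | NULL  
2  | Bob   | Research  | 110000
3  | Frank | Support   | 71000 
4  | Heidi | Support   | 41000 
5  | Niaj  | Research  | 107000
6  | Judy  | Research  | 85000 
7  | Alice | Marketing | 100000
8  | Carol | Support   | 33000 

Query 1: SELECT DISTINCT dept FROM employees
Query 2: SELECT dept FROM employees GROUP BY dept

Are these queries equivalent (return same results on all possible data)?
Yes, equivalent

Both queries return: [('Marketing',), ('Research',), ('Support',)]

Reason: Both get unique depts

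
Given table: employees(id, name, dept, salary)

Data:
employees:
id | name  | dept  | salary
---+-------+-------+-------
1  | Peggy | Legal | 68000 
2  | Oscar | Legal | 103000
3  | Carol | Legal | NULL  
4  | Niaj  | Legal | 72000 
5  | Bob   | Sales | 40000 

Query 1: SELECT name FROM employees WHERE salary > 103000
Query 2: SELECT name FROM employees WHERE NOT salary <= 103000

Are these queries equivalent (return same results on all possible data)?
Yes, equivalent

Both queries return: []

Reason: Both filter salary > 103000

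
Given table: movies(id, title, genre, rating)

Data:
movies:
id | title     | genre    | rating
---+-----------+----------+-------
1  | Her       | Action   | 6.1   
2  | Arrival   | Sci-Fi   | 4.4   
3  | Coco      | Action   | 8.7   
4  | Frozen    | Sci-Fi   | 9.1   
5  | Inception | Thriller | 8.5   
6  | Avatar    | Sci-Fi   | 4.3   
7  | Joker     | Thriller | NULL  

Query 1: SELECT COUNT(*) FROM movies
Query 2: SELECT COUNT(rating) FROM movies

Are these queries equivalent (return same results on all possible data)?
No, not equivalent

Query 1 returns: [(7,)]
Query 2 returns: [(6,)]

Reason: COUNT(*) includes NULLs, COUNT(column) excludes them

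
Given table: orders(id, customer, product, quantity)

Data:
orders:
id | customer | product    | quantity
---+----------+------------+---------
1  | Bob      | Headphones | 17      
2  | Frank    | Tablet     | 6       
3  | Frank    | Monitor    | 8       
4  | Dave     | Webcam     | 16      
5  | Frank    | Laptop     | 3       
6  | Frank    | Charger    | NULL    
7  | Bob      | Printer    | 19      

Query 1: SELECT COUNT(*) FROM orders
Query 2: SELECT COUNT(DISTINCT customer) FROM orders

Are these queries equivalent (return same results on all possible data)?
No, not equivalent

Query 1 returns: [(7,)]
Query 2 returns: [(3,)]

Reason: COUNT(*) counts rows, COUNT(DISTINCT customer) counts unique customers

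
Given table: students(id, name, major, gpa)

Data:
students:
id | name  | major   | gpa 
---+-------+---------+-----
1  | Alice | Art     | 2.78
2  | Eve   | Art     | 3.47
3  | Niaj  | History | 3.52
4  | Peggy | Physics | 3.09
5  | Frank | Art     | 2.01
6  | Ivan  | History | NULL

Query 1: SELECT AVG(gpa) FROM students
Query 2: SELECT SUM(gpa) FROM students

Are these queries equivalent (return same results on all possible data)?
No, not equivalent

Query 1 returns: [(2.9739999999999998,)]
Query 2 returns: [(14.87,)]

Reason: AVG vs SUM give different aggregate values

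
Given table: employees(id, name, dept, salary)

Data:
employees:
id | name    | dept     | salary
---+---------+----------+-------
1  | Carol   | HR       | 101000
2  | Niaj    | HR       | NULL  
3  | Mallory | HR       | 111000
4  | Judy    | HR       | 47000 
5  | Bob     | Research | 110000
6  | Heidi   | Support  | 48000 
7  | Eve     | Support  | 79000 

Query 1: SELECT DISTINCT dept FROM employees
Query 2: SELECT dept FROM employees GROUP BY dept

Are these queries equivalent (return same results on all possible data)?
Yes, equivalent

Both queries return: [('HR',), ('Research',), ('Support',)]

Reason: Both get unique depts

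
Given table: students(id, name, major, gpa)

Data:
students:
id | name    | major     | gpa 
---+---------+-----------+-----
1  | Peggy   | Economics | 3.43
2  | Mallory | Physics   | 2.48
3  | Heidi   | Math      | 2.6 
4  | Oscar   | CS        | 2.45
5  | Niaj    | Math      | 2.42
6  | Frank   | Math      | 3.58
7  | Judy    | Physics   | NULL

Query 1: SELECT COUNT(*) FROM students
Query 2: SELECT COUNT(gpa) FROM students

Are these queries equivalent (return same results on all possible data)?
No, not equivalent

Query 1 returns: [(7,)]
Query 2 returns: [(6,)]

Reason: COUNT(*) includes NULLs, COUNT(column) excludes them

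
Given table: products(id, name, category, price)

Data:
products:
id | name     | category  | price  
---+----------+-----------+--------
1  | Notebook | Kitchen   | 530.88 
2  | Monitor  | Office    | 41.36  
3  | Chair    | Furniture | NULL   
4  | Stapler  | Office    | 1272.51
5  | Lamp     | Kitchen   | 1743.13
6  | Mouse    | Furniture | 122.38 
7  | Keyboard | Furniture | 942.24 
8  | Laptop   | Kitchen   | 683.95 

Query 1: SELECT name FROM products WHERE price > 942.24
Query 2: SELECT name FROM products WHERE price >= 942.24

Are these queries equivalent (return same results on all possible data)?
No, not equivalent

Query 1 returns: [('Stapler',), ('Lamp',)]
Query 2 returns: [('Stapler',), ('Lamp',), ('Keyboard',)]

Reason: > vs >= gives different results when price = 942.24 exists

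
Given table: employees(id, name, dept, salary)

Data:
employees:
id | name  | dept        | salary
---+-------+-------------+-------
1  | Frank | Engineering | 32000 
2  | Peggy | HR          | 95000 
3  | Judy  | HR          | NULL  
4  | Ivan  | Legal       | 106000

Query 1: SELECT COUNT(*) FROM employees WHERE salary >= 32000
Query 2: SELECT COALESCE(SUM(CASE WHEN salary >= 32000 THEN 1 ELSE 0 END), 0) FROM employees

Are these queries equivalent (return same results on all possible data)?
Yes, equivalent

Both queries return: [(3,)]

Reason: COUNT with WHERE vs conditional SUM (COALESCE handles empty-table NULL)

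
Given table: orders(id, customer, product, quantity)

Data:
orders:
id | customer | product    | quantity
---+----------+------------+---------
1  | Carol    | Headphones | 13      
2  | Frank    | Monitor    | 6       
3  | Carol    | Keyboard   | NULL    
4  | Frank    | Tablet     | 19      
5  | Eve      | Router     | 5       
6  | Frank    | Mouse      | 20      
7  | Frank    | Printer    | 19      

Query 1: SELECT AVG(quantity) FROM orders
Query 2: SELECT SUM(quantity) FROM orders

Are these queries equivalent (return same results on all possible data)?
No, not equivalent

Query 1 returns: [(13.666666666666666,)]
Query 2 returns: [(82,)]

Reason: AVG vs SUM give different aggregate values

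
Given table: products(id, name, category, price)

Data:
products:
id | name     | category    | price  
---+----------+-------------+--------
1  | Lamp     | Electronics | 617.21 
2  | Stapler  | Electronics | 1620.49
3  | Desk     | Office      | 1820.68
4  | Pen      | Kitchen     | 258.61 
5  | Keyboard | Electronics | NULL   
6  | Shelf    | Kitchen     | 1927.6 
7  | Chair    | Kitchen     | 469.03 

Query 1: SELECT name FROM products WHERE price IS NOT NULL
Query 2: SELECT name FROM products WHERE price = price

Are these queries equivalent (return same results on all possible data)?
Yes, equivalent

Both queries return: [('Chair',), ('Desk',), ('Lamp',), ('Pen',), ('Shelf',), ('Stapler',)]

Reason: IS NOT NULL vs self-equality (both exclude NULLs)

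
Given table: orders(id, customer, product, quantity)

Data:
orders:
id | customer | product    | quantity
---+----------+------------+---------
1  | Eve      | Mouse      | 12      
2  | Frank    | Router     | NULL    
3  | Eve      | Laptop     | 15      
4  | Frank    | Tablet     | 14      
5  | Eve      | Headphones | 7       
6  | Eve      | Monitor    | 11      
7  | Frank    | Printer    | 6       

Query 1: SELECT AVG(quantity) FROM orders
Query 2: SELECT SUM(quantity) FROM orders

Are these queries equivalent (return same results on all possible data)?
No, not equivalent

Query 1 returns: [(10.833333333333334,)]
Query 2 returns: [(65,)]

Reason: AVG vs SUM give different aggregate values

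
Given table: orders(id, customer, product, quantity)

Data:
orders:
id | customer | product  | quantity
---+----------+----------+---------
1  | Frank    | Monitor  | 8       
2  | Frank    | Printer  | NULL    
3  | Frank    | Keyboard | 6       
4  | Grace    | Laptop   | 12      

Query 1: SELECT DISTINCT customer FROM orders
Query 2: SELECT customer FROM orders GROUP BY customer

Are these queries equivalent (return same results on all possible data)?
Yes, equivalent

Both queries return: [('Frank',), ('Grace',)]

Reason: Both get unique customers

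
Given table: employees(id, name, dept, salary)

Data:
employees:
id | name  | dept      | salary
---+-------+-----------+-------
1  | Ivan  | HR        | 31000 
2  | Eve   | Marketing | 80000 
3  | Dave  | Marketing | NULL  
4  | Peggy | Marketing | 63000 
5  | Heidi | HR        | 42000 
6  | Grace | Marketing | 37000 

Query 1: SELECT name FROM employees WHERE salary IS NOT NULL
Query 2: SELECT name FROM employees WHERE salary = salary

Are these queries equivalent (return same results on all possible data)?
Yes, equivalent

Both queries return: [('Eve',), ('Grace',), ('Heidi',), ('Ivan',), ('Peggy',)]

Reason: IS NOT NULL vs self-equality (both exclude NULLs)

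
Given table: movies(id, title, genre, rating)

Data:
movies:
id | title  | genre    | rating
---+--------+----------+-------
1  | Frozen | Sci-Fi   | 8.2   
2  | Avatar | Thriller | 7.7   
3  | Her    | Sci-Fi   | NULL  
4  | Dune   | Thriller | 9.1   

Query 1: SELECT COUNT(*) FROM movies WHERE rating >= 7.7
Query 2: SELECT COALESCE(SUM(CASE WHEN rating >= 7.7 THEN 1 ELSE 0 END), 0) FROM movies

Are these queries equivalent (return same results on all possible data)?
Yes, equivalent

Both queries return: [(3,)]

Reason: COUNT with WHERE vs conditional SUM (COALESCE handles empty-table NULL)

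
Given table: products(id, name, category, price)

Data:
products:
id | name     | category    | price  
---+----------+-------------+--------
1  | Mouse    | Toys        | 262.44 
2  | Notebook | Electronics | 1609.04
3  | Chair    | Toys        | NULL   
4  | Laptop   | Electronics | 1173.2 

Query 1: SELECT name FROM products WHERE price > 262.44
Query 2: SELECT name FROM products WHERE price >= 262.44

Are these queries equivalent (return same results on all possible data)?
No, not equivalent

Query 1 returns: [('Notebook',), ('Laptop',)]
Query 2 returns: [('Mouse',), ('Notebook',), ('Laptop',)]

Reason: > vs >= gives different results when price = 262.44 exists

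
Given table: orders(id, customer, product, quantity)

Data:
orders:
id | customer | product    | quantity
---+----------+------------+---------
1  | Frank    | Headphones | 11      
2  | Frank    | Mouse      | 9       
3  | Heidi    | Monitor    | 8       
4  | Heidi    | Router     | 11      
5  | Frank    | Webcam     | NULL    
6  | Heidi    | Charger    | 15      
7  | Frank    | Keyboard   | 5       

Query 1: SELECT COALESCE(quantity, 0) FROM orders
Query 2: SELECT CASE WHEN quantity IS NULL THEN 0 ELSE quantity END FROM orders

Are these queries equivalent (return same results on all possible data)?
Yes, equivalent

Both queries return: [(0,), (5,), (8,), (9,), (11,), (11,), (15,)]

Reason: COALESCE vs CASE for NULL handling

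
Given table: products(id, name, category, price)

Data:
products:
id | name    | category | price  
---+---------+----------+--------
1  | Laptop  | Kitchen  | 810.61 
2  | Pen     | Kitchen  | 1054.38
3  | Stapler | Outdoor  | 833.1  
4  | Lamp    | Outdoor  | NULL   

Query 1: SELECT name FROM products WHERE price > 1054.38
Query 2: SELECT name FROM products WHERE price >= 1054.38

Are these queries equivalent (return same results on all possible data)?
No, not equivalent

Query 1 returns: []
Query 2 returns: [('Pen',)]

Reason: > vs >= gives different results when price = 1054.38 exists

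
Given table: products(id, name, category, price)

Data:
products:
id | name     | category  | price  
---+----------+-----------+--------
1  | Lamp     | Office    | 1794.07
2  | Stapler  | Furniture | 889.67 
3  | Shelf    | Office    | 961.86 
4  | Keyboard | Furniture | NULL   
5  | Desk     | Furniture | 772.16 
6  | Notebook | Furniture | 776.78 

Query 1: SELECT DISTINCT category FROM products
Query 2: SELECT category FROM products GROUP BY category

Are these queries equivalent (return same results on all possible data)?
Yes, equivalent

Both queries return: [('Furniture',), ('Office',)]

Reason: Both get unique categorys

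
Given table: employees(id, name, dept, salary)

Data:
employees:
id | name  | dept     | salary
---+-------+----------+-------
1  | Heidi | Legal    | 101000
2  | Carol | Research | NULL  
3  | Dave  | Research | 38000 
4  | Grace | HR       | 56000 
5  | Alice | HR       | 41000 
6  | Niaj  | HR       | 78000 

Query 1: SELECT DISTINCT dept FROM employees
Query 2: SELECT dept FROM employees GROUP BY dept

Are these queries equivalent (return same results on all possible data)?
Yes, equivalent

Both queries return: [('HR',), ('Legal',), ('Research',)]

Reason: Both get unique depts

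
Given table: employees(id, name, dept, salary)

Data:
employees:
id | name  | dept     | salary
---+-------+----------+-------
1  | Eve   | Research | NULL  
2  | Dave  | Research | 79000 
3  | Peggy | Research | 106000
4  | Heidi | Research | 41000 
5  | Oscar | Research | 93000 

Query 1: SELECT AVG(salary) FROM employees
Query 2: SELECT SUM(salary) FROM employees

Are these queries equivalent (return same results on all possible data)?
No, not equivalent

Query 1 returns: [(79750.0,)]
Query 2 returns: [(319000,)]

Reason: AVG vs SUM give different aggregate values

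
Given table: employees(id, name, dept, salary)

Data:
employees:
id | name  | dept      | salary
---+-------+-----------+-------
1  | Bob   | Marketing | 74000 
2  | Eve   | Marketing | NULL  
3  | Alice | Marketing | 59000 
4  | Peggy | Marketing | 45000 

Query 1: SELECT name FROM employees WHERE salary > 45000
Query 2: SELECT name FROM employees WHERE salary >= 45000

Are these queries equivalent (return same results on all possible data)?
No, not equivalent

Query 1 returns: [('Bob',), ('Alice',)]
Query 2 returns: [('Bob',), ('Alice',), ('Peggy',)]

Reason: > vs >= gives different results when salary = 45000 exists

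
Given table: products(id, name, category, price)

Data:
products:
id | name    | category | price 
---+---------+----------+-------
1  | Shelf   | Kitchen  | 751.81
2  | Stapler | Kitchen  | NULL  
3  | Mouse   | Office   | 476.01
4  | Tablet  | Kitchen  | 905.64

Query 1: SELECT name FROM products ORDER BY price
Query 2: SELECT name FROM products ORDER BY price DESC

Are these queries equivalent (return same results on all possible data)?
No, not equivalent

Query 1 returns: [('Stapler',), ('Mouse',), ('Shelf',), ('Tablet',)]
Query 2 returns: [('Tablet',), ('Shelf',), ('Mouse',), ('Stapler',)]

Reason: ASC vs DESC gives opposite ordering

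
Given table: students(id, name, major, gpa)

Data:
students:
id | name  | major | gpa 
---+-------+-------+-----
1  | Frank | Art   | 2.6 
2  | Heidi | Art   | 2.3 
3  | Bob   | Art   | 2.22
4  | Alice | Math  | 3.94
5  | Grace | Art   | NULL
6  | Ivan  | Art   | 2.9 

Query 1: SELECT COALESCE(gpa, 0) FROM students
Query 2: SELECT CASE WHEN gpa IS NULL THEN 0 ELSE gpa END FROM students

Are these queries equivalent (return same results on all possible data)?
Yes, equivalent

Both queries return: [(0,), (2.22,), (2.3,), (2.6,), (2.9,), (3.94,)]

Reason: COALESCE vs CASE for NULL handling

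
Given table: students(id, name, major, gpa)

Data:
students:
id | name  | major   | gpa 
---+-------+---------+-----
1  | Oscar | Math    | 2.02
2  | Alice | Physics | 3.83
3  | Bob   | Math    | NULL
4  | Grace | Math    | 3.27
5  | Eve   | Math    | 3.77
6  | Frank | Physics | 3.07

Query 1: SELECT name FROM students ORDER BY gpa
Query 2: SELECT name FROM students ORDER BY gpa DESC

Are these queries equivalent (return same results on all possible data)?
No, not equivalent

Query 1 returns: [('Bob',), ('Oscar',), ('Frank',), ('Grace',), ('Eve',), ('Alice',)]
Query 2 returns: [('Alice',), ('Eve',), ('Grace',), ('Frank',), ('Oscar',), ('Bob',)]

Reason: ASC vs DESC gives opposite ordering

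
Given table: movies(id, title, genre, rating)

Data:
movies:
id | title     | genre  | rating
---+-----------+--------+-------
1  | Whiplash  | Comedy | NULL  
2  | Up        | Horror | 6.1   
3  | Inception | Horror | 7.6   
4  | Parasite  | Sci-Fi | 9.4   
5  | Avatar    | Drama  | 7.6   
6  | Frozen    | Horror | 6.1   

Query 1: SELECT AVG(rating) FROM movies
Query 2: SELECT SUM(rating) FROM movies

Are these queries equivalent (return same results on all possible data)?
No, not equivalent

Query 1 returns: [(7.359999999999999,)]
Query 2 returns: [(36.8,)]

Reason: AVG vs SUM give different aggregate values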